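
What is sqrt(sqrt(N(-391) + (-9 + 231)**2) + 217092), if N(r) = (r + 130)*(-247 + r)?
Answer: sqrt(217092 + 3*sqrt(23978)) ≈ 466.43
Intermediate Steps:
N(r) = (-247 + r)*(130 + r) (N(r) = (130 + r)*(-247 + r) = (-247 + r)*(130 + r))
sqrt(sqrt(N(-391) + (-9 + 231)**2) + 217092) = sqrt(sqrt((-32110 + (-391)**2 - 117*(-391)) + (-9 + 231)**2) + 217092) = sqrt(sqrt((-32110 + 152881 + 45747) + 222**2) + 217092) = sqrt(sqrt(166518 + 49284) + 217092) = sqrt(sqrt(215802) + 217092) = sqrt(3*sqrt(23978) + 217092) = sqrt(217092 + 3*sqrt(23978))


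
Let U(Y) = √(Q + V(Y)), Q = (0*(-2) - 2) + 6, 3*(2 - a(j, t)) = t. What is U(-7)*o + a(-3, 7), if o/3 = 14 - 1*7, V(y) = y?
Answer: -⅓ + 21*I*√3 ≈ -0.33333 + 36.373*I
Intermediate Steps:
o = 21 (o = 3*(14 - 1*7) = 3*(14 - 7) = 3*7 = 21)
a(j, t) = 2 - t/3
Q = 4 (Q = (0 - 2) + 6 = -2 + 6 = 4)
U(Y) = √(4 + Y)
U(-7)*o + a(-3, 7) = √(4 - 7)*21 + (2 - ⅓*7) = √(-3)*21 + (2 - 7/3) = (I*√3)*21 - ⅓ = 21*I*√3 - ⅓ = -⅓ + 21*I*√3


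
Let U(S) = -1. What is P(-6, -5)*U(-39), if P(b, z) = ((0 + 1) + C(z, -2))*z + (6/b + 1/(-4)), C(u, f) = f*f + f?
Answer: 65/4 ≈ 16.250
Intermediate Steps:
C(u, f) = f + f² (C(u, f) = f² + f = f + f²)
P(b, z) = -¼ + 3*z + 6/b (P(b, z) = ((0 + 1) - 2*(1 - 2))*z + (6/b + 1/(-4)) = (1 - 2*(-1))*z + (6/b + 1*(-¼)) = (1 + 2)*z + (6/b - ¼) = 3*z + (-¼ + 6/b) = -¼ + 3*z + 6/b)
P(-6, -5)*U(-39) = (-¼ + 3*(-5) + 6/(-6))*(-1) = (-¼ - 15 + 6*(-⅙))*(-1) = (-¼ - 15 - 1)*(-1) = -65/4*(-1) = 65/4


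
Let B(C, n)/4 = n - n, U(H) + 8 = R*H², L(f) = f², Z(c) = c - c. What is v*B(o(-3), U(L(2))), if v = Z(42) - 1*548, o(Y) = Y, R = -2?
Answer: 0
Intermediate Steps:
Z(c) = 0
U(H) = -8 - 2*H²
B(C, n) = 0 (B(C, n) = 4*(n - n) = 4*0 = 0)
v = -548 (v = 0 - 1*548 = 0 - 548 = -548)
v*B(o(-3), U(L(2))) = -548*0 = 0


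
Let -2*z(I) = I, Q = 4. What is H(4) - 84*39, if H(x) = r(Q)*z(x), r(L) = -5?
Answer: -3266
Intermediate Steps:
z(I) = -I/2
H(x) = 5*x/2 (H(x) = -(-5)*x/2 = 5*x/2)
H(4) - 84*39 = (5/2)*4 - 84*39 = 10 - 3276 = -3266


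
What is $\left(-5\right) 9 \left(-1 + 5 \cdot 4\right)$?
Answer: $-855$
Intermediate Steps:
$\left(-5\right) 9 \left(-1 + 5 \cdot 4\right) = - 45 \left(-1 + 20\right) = \left(-45\right) 19 = -855$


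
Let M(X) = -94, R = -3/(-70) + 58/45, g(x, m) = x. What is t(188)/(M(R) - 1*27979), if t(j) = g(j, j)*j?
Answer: -35344/28073 ≈ -1.2590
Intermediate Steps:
R = 839/630 (R = -3*(-1/70) + 58*(1/45) = 3/70 + 58/45 = 839/630 ≈ 1.3317)
t(j) = j**2 (t(j) = j*j = j**2)
t(188)/(M(R) - 1*27979) = 188**2/(-94 - 1*27979) = 35344/(-94 - 27979) = 35344/(-28073) = 35344*(-1/28073) = -35344/28073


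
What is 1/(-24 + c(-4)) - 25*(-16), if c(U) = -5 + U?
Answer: 13199/33 ≈ 399.97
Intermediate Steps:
1/(-24 + c(-4)) - 25*(-16) = 1/(-24 + (-5 - 4)) - 25*(-16) = 1/(-24 - 9) + 400 = 1/(-33) + 400 = -1/33 + 400 = 13199/33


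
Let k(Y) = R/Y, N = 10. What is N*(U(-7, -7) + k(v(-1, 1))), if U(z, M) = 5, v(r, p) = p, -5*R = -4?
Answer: 58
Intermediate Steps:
R = ⅘ (R = -⅕*(-4) = ⅘ ≈ 0.80000)
k(Y) = 4/(5*Y)
N*(U(-7, -7) + k(v(-1, 1))) = 10*(5 + (⅘)/1) = 10*(5 + (⅘)*1) = 10*(5 + ⅘) = 10*(29/5) = 58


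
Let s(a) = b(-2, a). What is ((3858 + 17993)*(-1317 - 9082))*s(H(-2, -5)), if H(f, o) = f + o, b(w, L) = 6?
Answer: -1363371294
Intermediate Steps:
s(a) = 6
((3858 + 17993)*(-1317 - 9082))*s(H(-2, -5)) = ((3858 + 17993)*(-1317 - 9082))*6 = (21851*(-10399))*6 = -227228549*6 = -1363371294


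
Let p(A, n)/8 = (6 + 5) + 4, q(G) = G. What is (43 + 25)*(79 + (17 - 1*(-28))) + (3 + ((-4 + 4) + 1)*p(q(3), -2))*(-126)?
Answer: -7066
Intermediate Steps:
p(A, n) = 120 (p(A, n) = 8*((6 + 5) + 4) = 8*(11 + 4) = 8*15 = 120)
(43 + 25)*(79 + (17 - 1*(-28))) + (3 + ((-4 + 4) + 1)*p(q(3), -2))*(-126) = (43 + 25)*(79 + (17 - 1*(-28))) + (3 + ((-4 + 4) + 1)*120)*(-126) = 68*(79 + (17 + 28)) + (3 + (0 + 1)*120)*(-126) = 68*(79 + 45) + (3 + 1*120)*(-126) = 68*124 + (3 + 120)*(-126) = 8432 + 123*(-126) = 8432 - 15498 = -7066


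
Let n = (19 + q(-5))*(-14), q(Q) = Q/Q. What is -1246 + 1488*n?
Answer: -417886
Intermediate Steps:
q(Q) = 1
n = -280 (n = (19 + 1)*(-14) = 20*(-14) = -280)
-1246 + 1488*n = -1246 + 1488*(-280) = -1246 - 416640 = -417886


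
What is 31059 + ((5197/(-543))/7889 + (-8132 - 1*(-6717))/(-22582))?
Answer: 429214590416111/13819303302 ≈ 31059.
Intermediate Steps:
31059 + ((5197/(-543))/7889 + (-8132 - 1*(-6717))/(-22582)) = 31059 + ((5197*(-1/543))*(1/7889) + (-8132 + 6717)*(-1/22582)) = 31059 + (-5197/543*1/7889 - 1415*(-1/22582)) = 31059 + (-5197/4283727 + 1415/22582) = 31059 + 849159293/13819303302 = 429214590416111/13819303302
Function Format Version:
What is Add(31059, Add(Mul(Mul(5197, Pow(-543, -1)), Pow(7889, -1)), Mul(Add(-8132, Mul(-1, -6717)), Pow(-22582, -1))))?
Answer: Rational(429214590416111, 13819303302) ≈ 31059.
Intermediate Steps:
Add(31059, Add(Mul(Mul(5197, Pow(-543, -1)), Pow(7889, -1)), Mul(Add(-8132, Mul(-1, -6717)), Pow(-22582, -1)))) = Add(31059, Add(Mul(Mul(5197, Rational(-1, 543)), Rational(1, 7889)), Mul(Add(-8132, 6717), Rational(-1, 22582)))) = Add(31059, Add(Mul(Rational(-5197, 543), Rational(1, 7889)), Mul(-1415, Rational(-1, 22582)))) = Add(31059, Add(Rational(-5197, 4283727), Rational(1415, 22582))) = Add(31059, Rational(849159293, 13819303302)) = Rational(429214590416111, 13819303302)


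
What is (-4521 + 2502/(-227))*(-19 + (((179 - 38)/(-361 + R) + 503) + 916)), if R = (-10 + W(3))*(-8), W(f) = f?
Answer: -439139306571/69235 ≈ -6.3427e+6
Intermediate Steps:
R = 56 (R = (-10 + 3)*(-8) = -7*(-8) = 56)
(-4521 + 2502/(-227))*(-19 + (((179 - 38)/(-361 + R) + 503) + 916)) = (-4521 + 2502/(-227))*(-19 + (((179 - 38)/(-361 + 56) + 503) + 916)) = (-4521 + 2502*(-1/227))*(-19 + ((141/(-305) + 503) + 916)) = (-4521 - 2502/227)*(-19 + ((141*(-1/305) + 503) + 916)) = -1028769*(-19 + ((-141/305 + 503) + 916))/227 = -1028769*(-19 + (153274/305 + 916))/227 = -1028769*(-19 + 432654/305)/227 = -1028769/227*426859/305 = -439139306571/69235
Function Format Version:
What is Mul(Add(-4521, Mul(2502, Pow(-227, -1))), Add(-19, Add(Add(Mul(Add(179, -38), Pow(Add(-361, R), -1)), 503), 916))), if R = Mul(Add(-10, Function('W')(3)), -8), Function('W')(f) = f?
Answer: Rational(-439139306571, 69235) ≈ -6.3427e+6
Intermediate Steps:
R = 56 (R = Mul(Add(-10, 3), -8) = Mul(-7, -8) = 56)
Mul(Add(-4521, Mul(2502, Pow(-227, -1))), Add(-19, Add(Add(Mul(Add(179, -38), Pow(Add(-361, R), -1)), 503), 916))) = Mul(Add(-4521, Mul(2502, Pow(-227, -1))), Add(-19, Add(Add(Mul(Add(179, -38), Pow(Add(-361, 56), -1)), 503), 916))) = Mul(Add(-4521, Mul(2502, Rational(-1, 227))), Add(-19, Add(Add(Mul(141, Pow(-305, -1)), 503), 916))) = Mul(Add(-4521, Rational(-2502, 227)), Add(-19, Add(Add(Mul(141, Rational(-1, 305)), 503), 916))) = Mul(Rational(-1028769, 227), Add(-19, Add(Add(Rational(-141, 305), 503), 916))) = Mul(Rational(-1028769, 227), Add(-19, Add(Rational(153274, 305), 916))) = Mul(Rational(-1028769, 227), Add(-19, Rational(432654, 305))) = Mul(Rational(-1028769, 227), Rational(426859, 305)) = Rational(-439139306571, 69235)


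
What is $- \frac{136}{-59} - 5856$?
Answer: $- \frac{345368}{59} \approx -5853.7$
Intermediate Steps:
$- \frac{136}{-59} - 5856 = \left(-136\right) \left(- \frac{1}{59}\right) - 5856 = \frac{136}{59} - 5856 = - \frac{345368}{59}$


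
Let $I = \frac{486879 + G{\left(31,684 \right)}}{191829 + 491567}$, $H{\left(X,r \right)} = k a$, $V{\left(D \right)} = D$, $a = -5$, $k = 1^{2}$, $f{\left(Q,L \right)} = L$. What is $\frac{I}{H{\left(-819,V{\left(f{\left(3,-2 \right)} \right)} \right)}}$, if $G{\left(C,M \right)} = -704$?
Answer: $- \frac{97235}{683396} \approx -0.14228$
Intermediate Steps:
$k = 1$
$H{\left(X,r \right)} = -5$ ($H{\left(X,r \right)} = 1 \left(-5\right) = -5$)
$I = \frac{486175}{683396}$ ($I = \frac{486879 - 704}{191829 + 491567} = \frac{486175}{683396} \approx 0.71141$)
$\frac{I}{H{\left(-819,V{\left(f{\left(3,-2 \right)} \right)} \right)}} = \frac{486175}{683396 \left(-5\right)} = \frac{486175}{683396} \left(- \frac{1}{5}\right) = - \frac{97235}{683396}$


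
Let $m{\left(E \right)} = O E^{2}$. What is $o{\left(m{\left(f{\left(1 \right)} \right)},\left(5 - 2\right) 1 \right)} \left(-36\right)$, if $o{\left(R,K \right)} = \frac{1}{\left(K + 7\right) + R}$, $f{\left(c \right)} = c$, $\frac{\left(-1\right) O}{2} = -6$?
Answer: $- \frac{18}{11} \approx -1.6364$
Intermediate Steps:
$O = 12$ ($O = \left(-2\right) \left(-6\right) = 12$)
$m{\left(E \right)} = 12 E^{2}$
$o{\left(R,K \right)} = \frac{1}{7 + K + R}$ ($o{\left(R,K \right)} = \frac{1}{\left(7 + K\right) + R} = \frac{1}{7 + K + R}$)
$o{\left(m{\left(f{\left(1 \right)} \right)},\left(5 - 2\right) 1 \right)} \left(-36\right) = \frac{1}{7 + \left(5 - 2\right) 1 + 12 \cdot 1^{2}} \left(-36\right) = \frac{1}{7 + 3 \cdot 1 + 12 \cdot 1} \left(-36\right) = \frac{1}{7 + 3 + 12} \left(-36\right) = \frac{1}{22} \left(-36\right) = - \frac{18}{11}$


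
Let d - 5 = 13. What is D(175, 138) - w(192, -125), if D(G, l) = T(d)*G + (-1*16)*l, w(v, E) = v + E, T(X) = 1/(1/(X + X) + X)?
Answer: -1470175/649 ≈ -2265.3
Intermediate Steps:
d = 18 (d = 5 + 13 = 18)
T(X) = 1/(X + 1/(2*X)) (T(X) = 1/(1/(2*X) + X) = 1/(X + 1/(2*X)))
w(v, E) = E + v
D(G, l) = -16*l + 36*G/649 (D(G, l) = (2*18/(1 + 2*18²))*G + (-1*16)*l = (2*18/(1 + 2*324))*G - 16*l = (2*18/(1 + 648))*G - 16*l = (2*18/649)*G - 16*l = (2*18*(1/649))*G - 16*l = 36*G/649 - 16*l = -16*l + 36*G/649)
D(175, 138) - w(192, -125) = (-16*138 + (36/649)*175) - (-125 + 192) = (-2208 + 6300/649) - 1*67 = -1426692/649 - 67 = -1470175/649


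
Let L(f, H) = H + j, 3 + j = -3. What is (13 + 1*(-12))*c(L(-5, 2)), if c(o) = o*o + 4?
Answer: 20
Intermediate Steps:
j = -6 (j = -3 - 3 = -6)
L(f, H) = -6 + H (L(f, H) = H - 6 = -6 + H)
c(o) = 4 + o² (c(o) = o² + 4 = 4 + o²)
(13 + 1*(-12))*c(L(-5, 2)) = (13 + 1*(-12))*(4 + (-6 + 2)²) = (13 - 12)*(4 + (-4)²) = 1*(4 + 16) = 1*20 = 20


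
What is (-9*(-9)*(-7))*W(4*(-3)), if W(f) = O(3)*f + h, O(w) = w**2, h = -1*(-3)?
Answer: 59535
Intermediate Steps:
h = 3
W(f) = 3 + 9*f (W(f) = 3**2*f + 3 = 9*f + 3 = 3 + 9*f)
(-9*(-9)*(-7))*W(4*(-3)) = (-9*(-9)*(-7))*(3 + 9*(4*(-3))) = (81*(-7))*(3 + 9*(-12)) = -567*(3 - 108) = -567*(-105) = 59535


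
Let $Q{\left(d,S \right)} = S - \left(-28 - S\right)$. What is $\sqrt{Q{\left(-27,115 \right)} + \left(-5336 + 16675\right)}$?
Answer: $\sqrt{11597} \approx 107.69$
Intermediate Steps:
$Q{\left(d,S \right)} = 28 + 2 S$ ($Q{\left(d,S \right)} = S + \left(28 + S\right) = 28 + 2 S$)
$\sqrt{Q{\left(-27,115 \right)} + \left(-5336 + 16675\right)} = \sqrt{\left(28 + 2 \cdot 115\right) + \left(-5336 + 16675\right)} = \sqrt{\left(28 + 230\right) + 11339} = \sqrt{258 + 11339} = \sqrt{11597}$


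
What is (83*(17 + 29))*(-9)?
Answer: -34362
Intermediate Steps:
(83*(17 + 29))*(-9) = (83*46)*(-9) = 3818*(-9) = -34362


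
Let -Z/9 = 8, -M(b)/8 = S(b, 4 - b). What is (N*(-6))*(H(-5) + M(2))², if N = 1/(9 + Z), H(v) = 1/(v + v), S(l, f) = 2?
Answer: 3703/150 ≈ 24.687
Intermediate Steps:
M(b) = -16 (M(b) = -8*2 = -16)
Z = -72 (Z = -9*8 = -72)
H(v) = 1/(2*v)
N = -1/63 (N = 1/(9 - 72) = 1/(-63) = -1/63 ≈ -0.015873)
(N*(-6))*(H(-5) + M(2))² = (-1/63*(-6))*((½)/(-5) - 16)² = 2*((½)*(-⅕) - 16)²/21 = 2*(-⅒ - 16)²/21 = 2*(-161/10)²/21 = (2/21)*(25921/100) = 3703/150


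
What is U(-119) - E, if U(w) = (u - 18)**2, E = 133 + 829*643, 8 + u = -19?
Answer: -531155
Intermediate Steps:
u = -27 (u = -8 - 19 = -27)
E = 533180 (E = 133 + 533047 = 533180)
U(w) = 2025 (U(w) = (-27 - 18)**2 = (-45)**2 = 2025)
U(-119) - E = 2025 - 1*533180 = 2025 - 533180 = -531155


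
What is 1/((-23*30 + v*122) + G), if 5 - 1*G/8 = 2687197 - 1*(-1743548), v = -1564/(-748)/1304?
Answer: -7172/254223085517 ≈ -2.8211e-8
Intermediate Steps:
v = 23/14344 (v = -1564*(-1/748)*(1/1304) = (23/11)*(1/1304) = 23/14344 ≈ 0.0016035)
G = -35445920 (G = 40 - 8*(2687197 - 1*(-1743548)) = 40 - 8*(2687197 + 1743548) = 40 - 8*4430745 = 40 - 35445960 = -35445920)
1/((-23*30 + v*122) + G) = 1/((-23*30 + (23/14344)*122) - 35445920) = 1/((-690 + 1403/7172) - 35445920) = 1/(-4947277/7172 - 35445920) = 1/(-254223085517/7172) = -7172/254223085517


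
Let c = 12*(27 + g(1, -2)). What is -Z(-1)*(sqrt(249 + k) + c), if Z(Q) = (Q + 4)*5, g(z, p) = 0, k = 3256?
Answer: -4860 - 15*sqrt(3505) ≈ -5748.0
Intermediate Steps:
c = 324 (c = 12*(27 + 0) = 12*27 = 324)
Z(Q) = 20 + 5*Q (Z(Q) = (4 + Q)*5 = 20 + 5*Q)
-Z(-1)*(sqrt(249 + k) + c) = -(20 + 5*(-1))*(sqrt(249 + 3256) + 324) = -(20 - 5)*(sqrt(3505) + 324) = -15*(324 + sqrt(3505)) = -(4860 + 15*sqrt(3505)) = -4860 - 15*sqrt(3505)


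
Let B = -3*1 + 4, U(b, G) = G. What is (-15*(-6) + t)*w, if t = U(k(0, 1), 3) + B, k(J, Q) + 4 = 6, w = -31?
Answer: -2914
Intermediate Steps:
k(J, Q) = 2 (k(J, Q) = -4 + 6 = 2)
B = 1 (B = -3 + 4 = 1)
t = 4 (t = 3 + 1 = 4)
(-15*(-6) + t)*w = (-15*(-6) + 4)*(-31) = (90 + 4)*(-31) = 94*(-31) = -2914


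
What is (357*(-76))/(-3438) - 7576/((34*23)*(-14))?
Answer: 13461976/1568301 ≈ 8.5838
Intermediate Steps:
(357*(-76))/(-3438) - 7576/((34*23)*(-14)) = -27132*(-1/3438) - 7576/(782*(-14)) = 4522/573 - 7576/(-10948) = 4522/573 - 7576*(-1/10948) = 4522/573 + 1894/2737 = 13461976/1568301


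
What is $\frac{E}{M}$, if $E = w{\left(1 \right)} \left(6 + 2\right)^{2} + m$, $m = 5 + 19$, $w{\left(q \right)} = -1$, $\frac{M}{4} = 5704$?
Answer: $- \frac{5}{2852} \approx -0.0017532$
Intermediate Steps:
$M = 22816$ ($M = 4 \cdot 5704 = 22816$)
$m = 24$
$E = -40$ ($E = - \left(6 + 2\right)^{2} + 24 = - 8^{2} + 24 = \left(-1\right) 64 + 24 = -64 + 24 = -40$)
$\frac{E}{M} = - \frac{40}{22816} = \left(-40\right) \frac{1}{22816} = - \frac{5}{2852}$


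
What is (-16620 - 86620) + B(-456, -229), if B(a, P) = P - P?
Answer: -103240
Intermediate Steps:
B(a, P) = 0
(-16620 - 86620) + B(-456, -229) = (-16620 - 86620) + 0 = -103240 + 0 = -103240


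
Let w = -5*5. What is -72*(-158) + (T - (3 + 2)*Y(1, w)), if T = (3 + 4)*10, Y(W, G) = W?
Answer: 11441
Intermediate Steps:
w = -25
T = 70 (T = 7*10 = 70)
-72*(-158) + (T - (3 + 2)*Y(1, w)) = -72*(-158) + (70 - (3 + 2)) = 11376 + (70 - 5) = 11376 + 65 = 11441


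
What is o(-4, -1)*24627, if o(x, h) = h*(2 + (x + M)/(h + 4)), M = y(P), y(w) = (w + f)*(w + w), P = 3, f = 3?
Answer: -311942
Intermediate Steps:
y(w) = 2*w*(3 + w) (y(w) = (w + 3)*(w + w) = (3 + w)*(2*w) = 2*w*(3 + w))
M = 36 (M = 2*3*(3 + 3) = 2*3*6 = 36)
o(x, h) = h*(2 + (36 + x)/(4 + h)) (o(x, h) = h*(2 + (x + 36)/(h + 4)) = h*(2 + (36 + x)/(4 + h)))
o(-4, -1)*24627 = -(44 - 4 + 2*(-1))/(4 - 1)*24627 = -1*(44 - 4 - 2)/3*24627 = -1*⅓*38*24627 = -38/3*24627 = -311942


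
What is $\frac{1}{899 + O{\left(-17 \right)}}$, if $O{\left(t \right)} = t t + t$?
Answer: $\frac{1}{1171} \approx 0.00085397$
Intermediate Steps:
$O{\left(t \right)} = t + t^{2}$ ($O{\left(t \right)} = t^{2} + t = t + t^{2}$)
$\frac{1}{899 + O{\left(-17 \right)}} = \frac{1}{899 - 17 \left(1 - 17\right)} = \frac{1}{899 - -272} = \frac{1}{899 + 272} = \frac{1}{1171}$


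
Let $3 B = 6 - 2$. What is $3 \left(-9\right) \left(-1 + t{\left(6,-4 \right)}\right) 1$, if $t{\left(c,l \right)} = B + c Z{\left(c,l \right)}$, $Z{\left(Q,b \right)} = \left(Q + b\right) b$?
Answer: $1287$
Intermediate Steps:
$B = \frac{4}{3}$ ($B = \frac{6 - 2}{3} = \frac{1}{3} \cdot 4 = \frac{4}{3} \approx 1.3333$)
$Z{\left(Q,b \right)} = b \left(Q + b\right)$
$t{\left(c,l \right)} = \frac{4}{3} + c l \left(c + l\right)$
$3 \left(-9\right) \left(-1 + t{\left(6,-4 \right)}\right) 1 = 3 \left(-9\right) \left(-1 + \left(\frac{4}{3} + 6 \left(-4\right) \left(6 - 4\right)\right)\right) 1 = - 27 \left(-1 + \left(\frac{4}{3} + 6 \left(-4\right) 2\right)\right) 1 = - 27 \left(-1 + \left(\frac{4}{3} - 48\right)\right) 1 = - 27 \left(-1 - \frac{140}{3}\right) 1 = - 27 \left(\left(- \frac{143}{3}\right) 1\right) = \left(-27\right) \left(- \frac{143}{3}\right) = 1287$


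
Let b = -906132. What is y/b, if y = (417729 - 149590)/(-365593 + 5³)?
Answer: 268139/331162249776 ≈ 8.0969e-7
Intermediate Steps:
y = -268139/365468 (y = 268139/(-365593 + 125) = 268139/(-365468) = 268139*(-1/365468) = -268139/365468 ≈ -0.73369)
y/b = -268139/365468/(-906132) = -268139/365468*(-1/906132) = 268139/331162249776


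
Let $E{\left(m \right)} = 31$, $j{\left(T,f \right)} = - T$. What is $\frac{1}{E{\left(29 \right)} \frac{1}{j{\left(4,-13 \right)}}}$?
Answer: $- \frac{4}{31} \approx -0.12903$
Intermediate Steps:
$\frac{1}{E{\left(29 \right)} \frac{1}{j{\left(4,-13 \right)}}} = \frac{1}{31 \frac{1}{\left(-1\right) 4}} = \frac{1}{31 \frac{1}{-4}} = \frac{1}{31 \left(- \frac{1}{4}\right)} = \frac{1}{- \frac{31}{4}} = - \frac{4}{31}$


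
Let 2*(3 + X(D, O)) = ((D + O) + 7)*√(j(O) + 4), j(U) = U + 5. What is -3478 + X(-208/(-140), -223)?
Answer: -3481 - 3754*I*√214/35 ≈ -3481.0 - 1569.0*I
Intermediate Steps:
j(U) = 5 + U
X(D, O) = -3 + √(9 + O)*(7 + D + O)/2 (X(D, O) = -3 + (((D + O) + 7)*√((5 + O) + 4))/2 = -3 + ((7 + D + O)*√(9 + O))/2 = -3 + (√(9 + O)*(7 + D + O))/2 = -3 + √(9 + O)*(7 + D + O)/2)
-3478 + X(-208/(-140), -223) = -3478 + (-3 + 7*√(9 - 223)/2 + (-208/(-140))*√(9 - 223)/2 + (½)*(-223)*√(9 - 223)) = -3478 + (-3 + 7*√(-214)/2 + (-208*(-1/140))*√(-214)/2 + (½)*(-223)*√(-214)) = -3478 + (-3 + 7*(I*√214)/2 + (½)*(52/35)*(I*√214) + (½)*(-223)*(I*√214)) = -3478 + (-3 + 7*I*√214/2 + 26*I*√214/35 - 223*I*√214/2) = -3478 + (-3 - 3754*I*√214/35) = -3481 - 3754*I*√214/35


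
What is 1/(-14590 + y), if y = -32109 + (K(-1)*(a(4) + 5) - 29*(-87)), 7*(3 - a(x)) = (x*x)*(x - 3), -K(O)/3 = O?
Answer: -7/309112 ≈ -2.2646e-5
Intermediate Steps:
K(O) = -3*O
a(x) = 3 - x²*(-3 + x)/7 (a(x) = 3 - x*x*(x - 3)/7 = 3 - x²*(-3 + x)/7)
y = -206982/7 (y = -32109 + ((-3*(-1))*((3 - ⅐*4³ + (3/7)*4²) + 5) - 29*(-87)) = -32109 + (3*((3 - ⅐*64 + (3/7)*16) + 5) + 2523) = -32109 + (3*((3 - 64/7 + 48/7) + 5) + 2523) = -32109 + (3*(5/7 + 5) + 2523) = -32109 + (3*(40/7) + 2523) = -32109 + (120/7 + 2523) = -32109 + 17781/7 = -206982/7 ≈ -29569.)
1/(-14590 + y) = 1/(-14590 - 206982/7) = 1/(-309112/7) = -7/309112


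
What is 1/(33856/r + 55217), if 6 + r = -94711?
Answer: 94717/5229954733 ≈ 1.8110e-5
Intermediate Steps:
r = -94717 (r = -6 - 94711 = -94717)
1/(33856/r + 55217) = 1/(33856/(-94717) + 55217) = 1/(33856*(-1/94717) + 55217) = 1/(-33856/94717 + 55217) = 1/(5229954733/94717) = 94717/5229954733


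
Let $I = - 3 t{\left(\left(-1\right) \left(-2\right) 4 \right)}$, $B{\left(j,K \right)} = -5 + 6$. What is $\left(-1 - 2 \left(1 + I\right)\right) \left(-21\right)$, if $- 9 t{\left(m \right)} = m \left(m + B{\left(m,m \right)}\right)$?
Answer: $1071$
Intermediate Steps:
$B{\left(j,K \right)} = 1$
$t{\left(m \right)} = - \frac{m \left(1 + m\right)}{9}$ ($t{\left(m \right)} = - \frac{m \left(m + 1\right)}{9} = - \frac{m \left(1 + m\right)}{9}$)
$I = 24$ ($I = - 3 \left(- \frac{\left(-1\right) \left(-2\right) 4 \left(1 + \left(-1\right) \left(-2\right) 4\right)}{9}\right) = - 3 \left(- \frac{2 \cdot 4 \left(1 + 2 \cdot 4\right)}{9}\right) = - 3 \left(\left(- \frac{1}{9}\right) 8 \left(1 + 8\right)\right) = - 3 \left(\left(- \frac{1}{9}\right) 8 \cdot 9\right) = \left(-3\right) \left(-8\right) = 24$)
$\left(-1 - 2 \left(1 + I\right)\right) \left(-21\right) = \left(-1 - 2 \left(1 + 24\right)\right) \left(-21\right) = \left(-1 - 50\right) \left(-21\right) = \left(-51\right) \left(-21\right) = 1071$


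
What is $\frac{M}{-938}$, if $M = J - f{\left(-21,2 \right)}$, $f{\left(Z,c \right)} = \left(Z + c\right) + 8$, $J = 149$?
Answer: $- \frac{80}{469} \approx -0.17058$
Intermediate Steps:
$f{\left(Z,c \right)} = 8 + Z + c$
$M = 160$ ($M = 149 - \left(8 - 21 + 2\right) = 149 - -11 = 149 + 11 = 160$)
$\frac{M}{-938} = \frac{160}{-938} = 160 \left(- \frac{1}{938}\right) = - \frac{80}{469}$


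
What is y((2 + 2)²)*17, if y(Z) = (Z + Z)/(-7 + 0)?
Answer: -544/7 ≈ -77.714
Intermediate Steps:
y(Z) = -2*Z/7 (y(Z) = (2*Z)/(-7) = (2*Z)*(-⅐) = -2*Z/7)
y((2 + 2)²)*17 = -2*(2 + 2)²/7*17 = -2/7*4²*17 = -2/7*16*17 = -32/7*17 = -544/7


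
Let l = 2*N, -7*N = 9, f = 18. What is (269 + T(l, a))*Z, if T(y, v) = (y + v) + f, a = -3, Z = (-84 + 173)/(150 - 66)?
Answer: 87665/294 ≈ 298.18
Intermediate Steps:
N = -9/7 (N = -1/7*9 = -9/7 ≈ -1.2857)
Z = 89/84 ≈ 1.0595
l = -18/7 (l = 2*(-9/7) = -18/7 ≈ -2.5714)
T(y, v) = 18 + v + y (T(y, v) = (y + v) + 18 = (v + y) + 18 = 18 + v + y)
(269 + T(l, a))*Z = (269 + (18 - 3 - 18/7))*(89/84) = (269 + 87/7)*(89/84) = (1970/7)*(89/84) = 87665/294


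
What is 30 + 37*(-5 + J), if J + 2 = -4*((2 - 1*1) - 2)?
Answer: -81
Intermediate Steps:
J = 2 (J = -2 - 4*((2 - 1*1) - 2) = -2 - 4*((2 - 1) - 2) = -2 - 4*(1 - 2) = -2 - 4*(-1) = -2 + 4 = 2)
30 + 37*(-5 + J) = 30 + 37*(-5 + 2) = 30 + 37*(-3) = 30 - 111 = -81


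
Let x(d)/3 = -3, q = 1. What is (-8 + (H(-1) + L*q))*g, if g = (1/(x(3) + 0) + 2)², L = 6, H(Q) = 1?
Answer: -289/81 ≈ -3.5679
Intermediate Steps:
x(d) = -9 (x(d) = 3*(-3) = -9)
g = 289/81 (g = (1/(-9 + 0) + 2)² = (1/(-9) + 2)² = (-⅑ + 2)² = (17/9)² = 289/81 ≈ 3.5679)
(-8 + (H(-1) + L*q))*g = (-8 + (1 + 6*1))*(289/81) = (-8 + (1 + 6))*(289/81) = (-8 + 7)*(289/81) = -1*289/81 = -289/81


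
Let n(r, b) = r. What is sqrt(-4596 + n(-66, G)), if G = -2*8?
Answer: 3*I*sqrt(518) ≈ 68.279*I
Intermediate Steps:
G = -16
sqrt(-4596 + n(-66, G)) = sqrt(-4596 - 66) = sqrt(-4662) = 3*I*sqrt(518)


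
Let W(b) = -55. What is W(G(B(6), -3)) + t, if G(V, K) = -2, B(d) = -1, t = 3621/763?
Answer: -38344/763 ≈ -50.254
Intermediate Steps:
t = 3621/763 (t = 3621*(1/763) = 3621/763 ≈ 4.7457)
W(G(B(6), -3)) + t = -55 + 3621/763 = -38344/763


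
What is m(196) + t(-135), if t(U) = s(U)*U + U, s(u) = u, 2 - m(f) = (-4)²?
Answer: 18076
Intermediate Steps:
m(f) = -14 (m(f) = 2 - 1*(-4)² = 2 - 1*16 = 2 - 16 = -14)
t(U) = U + U² (t(U) = U*U + U = U² + U = U + U²)
m(196) + t(-135) = -14 - 135*(1 - 135) = -14 - 135*(-134) = -14 + 18090 = 18076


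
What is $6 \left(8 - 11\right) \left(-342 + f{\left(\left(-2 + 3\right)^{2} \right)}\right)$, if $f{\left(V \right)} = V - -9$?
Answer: $5976$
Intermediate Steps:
$f{\left(V \right)} = 9 + V$ ($f{\left(V \right)} = V + 9 = 9 + V$)
$6 \left(8 - 11\right) \left(-342 + f{\left(\left(-2 + 3\right)^{2} \right)}\right) = 6 \left(8 - 11\right) \left(-342 + \left(9 + \left(-2 + 3\right)^{2}\right)\right) = 6 \left(-3\right) \left(-342 + \left(9 + 1^{2}\right)\right) = - 18 \left(-342 + \left(9 + 1\right)\right) = - 18 \left(-342 + 10\right) = \left(-18\right) \left(-332\right) = 5976$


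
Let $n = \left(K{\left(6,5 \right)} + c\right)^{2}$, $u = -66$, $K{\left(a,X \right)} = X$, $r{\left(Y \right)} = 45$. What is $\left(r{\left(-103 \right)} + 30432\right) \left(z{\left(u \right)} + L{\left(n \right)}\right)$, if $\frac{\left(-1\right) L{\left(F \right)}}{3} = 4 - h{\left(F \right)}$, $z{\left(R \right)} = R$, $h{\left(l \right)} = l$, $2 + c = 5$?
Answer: $3474378$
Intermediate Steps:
$c = 3$ ($c = -2 + 5 = 3$)
$n = 64$ ($n = \left(5 + 3\right)^{2} = 8^{2} = 64$)
$L{\left(F \right)} = -12 + 3 F$ ($L{\left(F \right)} = - 3 \left(4 - F\right) = -12 + 3 F$)
$\left(r{\left(-103 \right)} + 30432\right) \left(z{\left(u \right)} + L{\left(n \right)}\right) = \left(45 + 30432\right) \left(-66 + \left(-12 + 3 \cdot 64\right)\right) = 30477 \left(-66 + \left(-12 + 192\right)\right) = 30477 \left(-66 + 180\right) = 30477 \cdot 114 = 3474378$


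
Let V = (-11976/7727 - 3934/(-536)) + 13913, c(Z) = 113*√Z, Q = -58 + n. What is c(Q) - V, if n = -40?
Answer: -28823530709/2070836 + 791*I*√2 ≈ -13919.0 + 1118.6*I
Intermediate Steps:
Q = -98 (Q = -58 - 40 = -98)
V = 28823530709/2070836 (V = (-11976*1/7727 - 3934*(-1/536)) + 13913 = (-11976/7727 + 1967/268) + 13913 = 11989441/2070836 + 13913 = 28823530709/2070836 ≈ 13919.)
c(Q) - V = 113*√(-98) - 1*28823530709/2070836 = 113*(7*I*√2) - 28823530709/2070836 = 791*I*√2 - 28823530709/2070836 = -28823530709/2070836 + 791*I*√2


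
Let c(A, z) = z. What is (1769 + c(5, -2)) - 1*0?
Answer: 1767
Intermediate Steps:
(1769 + c(5, -2)) - 1*0 = (1769 - 2) - 1*0 = 1767 + 0 = 1767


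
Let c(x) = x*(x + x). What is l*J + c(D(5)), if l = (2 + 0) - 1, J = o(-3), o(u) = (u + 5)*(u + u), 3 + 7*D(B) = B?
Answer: -580/49 ≈ -11.837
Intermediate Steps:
D(B) = -3/7 + B/7
c(x) = 2*x² (c(x) = x*(2*x) = 2*x²)
o(u) = 2*u*(5 + u) (o(u) = (5 + u)*(2*u) = 2*u*(5 + u))
J = -12 (J = 2*(-3)*(5 - 3) = 2*(-3)*2 = -12)
l = 1 (l = 2 - 1 = 1)
l*J + c(D(5)) = 1*(-12) + 2*(-3/7 + (⅐)*5)² = -12 + 2*(-3/7 + 5/7)² = -12 + 2*(2/7)² = -12 + 2*(4/49) = -12 + 8/49 = -580/49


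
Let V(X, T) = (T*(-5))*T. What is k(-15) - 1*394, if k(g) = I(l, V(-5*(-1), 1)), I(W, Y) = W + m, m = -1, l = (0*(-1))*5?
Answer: -395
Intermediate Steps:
l = 0 (l = 0*5 = 0)
V(X, T) = -5*T² (V(X, T) = (-5*T)*T = -5*T²)
I(W, Y) = -1 + W (I(W, Y) = W - 1 = -1 + W)
k(g) = -1 (k(g) = -1 + 0 = -1)
k(-15) - 1*394 = -1 - 1*394 = -1 - 394 = -395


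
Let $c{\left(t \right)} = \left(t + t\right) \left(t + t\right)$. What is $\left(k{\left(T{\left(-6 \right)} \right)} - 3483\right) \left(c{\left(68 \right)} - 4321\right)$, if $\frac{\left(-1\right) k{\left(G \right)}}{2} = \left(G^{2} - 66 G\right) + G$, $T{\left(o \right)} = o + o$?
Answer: $-75566925$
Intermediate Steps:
$T{\left(o \right)} = 2 o$
$c{\left(t \right)} = 4 t^{2}$ ($c{\left(t \right)} = 2 t 2 t = 4 t^{2}$)
$k{\left(G \right)} = - 2 G^{2} + 130 G$ ($k{\left(G \right)} = - 2 \left(\left(G^{2} - 66 G\right) + G\right) = - 2 \left(G^{2} - 65 G\right) = - 2 G^{2} + 130 G$)
$\left(k{\left(T{\left(-6 \right)} \right)} - 3483\right) \left(c{\left(68 \right)} - 4321\right) = \left(2 \cdot 2 \left(-6\right) \left(65 - 2 \left(-6\right)\right) - 3483\right) \left(4 \cdot 68^{2} - 4321\right) = \left(2 \left(-12\right) \left(65 - -12\right) - 3483\right) \left(4 \cdot 4624 - 4321\right) = \left(2 \left(-12\right) \left(65 + 12\right) - 3483\right) \left(18496 - 4321\right) = \left(2 \left(-12\right) 77 - 3483\right) 14175 = \left(-1848 - 3483\right) 14175 = \left(-5331\right) 14175 = -75566925$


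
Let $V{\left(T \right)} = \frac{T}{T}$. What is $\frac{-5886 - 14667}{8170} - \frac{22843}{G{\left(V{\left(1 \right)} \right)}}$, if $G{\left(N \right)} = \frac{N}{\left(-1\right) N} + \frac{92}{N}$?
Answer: $- \frac{188497633}{743470} \approx -253.54$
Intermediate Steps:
$V{\left(T \right)} = 1$
$G{\left(N \right)} = -1 + \frac{92}{N}$ ($G{\left(N \right)} = N \left(- \frac{1}{N}\right) + \frac{92}{N} = -1 + \frac{92}{N}$)
$\frac{-5886 - 14667}{8170} - \frac{22843}{G{\left(V{\left(1 \right)} \right)}} = \frac{-5886 - 14667}{8170} - \frac{22843}{1^{-1} \left(92 - 1\right)} = \left(-20553\right) \frac{1}{8170} - \frac{22843}{1 \left(92 - 1\right)} = - \frac{20553}{8170} - \frac{22843}{1 \cdot 91} = - \frac{20553}{8170} - \frac{22843}{91} = - \frac{188497633}{743470}$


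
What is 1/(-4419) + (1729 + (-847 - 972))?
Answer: -397711/4419 ≈ -90.000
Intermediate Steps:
1/(-4419) + (1729 + (-847 - 972)) = -1/4419 + (1729 - 1819) = -1/4419 - 90 = -397711/4419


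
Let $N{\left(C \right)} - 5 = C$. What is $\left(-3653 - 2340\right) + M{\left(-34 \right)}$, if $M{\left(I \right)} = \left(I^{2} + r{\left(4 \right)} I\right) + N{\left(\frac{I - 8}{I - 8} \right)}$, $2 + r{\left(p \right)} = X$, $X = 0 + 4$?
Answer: $-4899$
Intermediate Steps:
$N{\left(C \right)} = 5 + C$
$X = 4$
$r{\left(p \right)} = 2$ ($r{\left(p \right)} = -2 + 4 = 2$)
$M{\left(I \right)} = 6 + I^{2} + 2 I$ ($M{\left(I \right)} = \left(I^{2} + 2 I\right) + \left(5 + \frac{I - 8}{I - 8}\right) = \left(I^{2} + 2 I\right) + \left(5 + \frac{-8 + I}{-8 + I}\right) = \left(I^{2} + 2 I\right) + \left(5 + 1\right) = \left(I^{2} + 2 I\right) + 6 = 6 + I^{2} + 2 I$)
$\left(-3653 - 2340\right) + M{\left(-34 \right)} = \left(-3653 - 2340\right) + \left(6 + \left(-34\right)^{2} + 2 \left(-34\right)\right) = -5993 + \left(6 + 1156 - 68\right) = -5993 + 1094 = -4899$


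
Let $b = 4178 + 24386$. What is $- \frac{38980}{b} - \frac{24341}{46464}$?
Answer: $- \frac{626610761}{331799424} \approx -1.8885$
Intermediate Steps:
$b = 28564$
$- \frac{38980}{b} - \frac{24341}{46464} = - \frac{38980}{28564} - \frac{24341}{46464} = \left(-38980\right) \frac{1}{28564} - \frac{24341}{46464} = - \frac{9745}{7141} - \frac{24341}{46464} = - \frac{626610761}{331799424}$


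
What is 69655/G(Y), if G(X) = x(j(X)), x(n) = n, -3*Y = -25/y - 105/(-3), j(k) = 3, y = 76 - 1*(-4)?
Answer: 69655/3 ≈ 23218.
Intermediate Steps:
y = 80 (y = 76 + 4 = 80)
Y = -185/16 (Y = -(-25/80 - 105/(-3))/3 = -(-25*1/80 - 105*(-⅓))/3 = -(-5/16 + 35)/3 = -⅓*555/16 = -185/16 ≈ -11.563)
G(X) = 3
69655/G(Y) = 69655/3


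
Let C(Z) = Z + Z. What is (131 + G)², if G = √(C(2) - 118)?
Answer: (131 + I*√114)² ≈ 17047.0 + 2797.4*I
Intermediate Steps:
C(Z) = 2*Z
G = I*√114 (G = √(2*2 - 118) = √(4 - 118) = √(-114) = I*√114 ≈ 10.677*I)
(131 + G)² = (131 + I*√114)²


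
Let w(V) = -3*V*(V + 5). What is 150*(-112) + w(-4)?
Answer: -16788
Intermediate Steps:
w(V) = -3*V*(5 + V)
150*(-112) + w(-4) = 150*(-112) - 3*(-4)*(5 - 4) = -16800 - 3*(-4)*1 = -16800 + 12 = -16788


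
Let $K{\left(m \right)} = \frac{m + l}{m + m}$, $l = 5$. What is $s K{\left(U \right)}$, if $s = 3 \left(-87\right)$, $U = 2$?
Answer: $- \frac{1827}{4} \approx -456.75$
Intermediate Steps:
$s = -261$
$K{\left(m \right)} = \frac{5 + m}{2 m}$ ($K{\left(m \right)} = \frac{m + 5}{m + m} = \frac{5 + m}{2 m}$)
$s K{\left(U \right)} = - 261 \frac{5 + 2}{2 \cdot 2} = - 261 \cdot \frac{1}{2} \cdot \frac{1}{2} \cdot 7 = \left(-261\right) \frac{7}{4} = - \frac{1827}{4}$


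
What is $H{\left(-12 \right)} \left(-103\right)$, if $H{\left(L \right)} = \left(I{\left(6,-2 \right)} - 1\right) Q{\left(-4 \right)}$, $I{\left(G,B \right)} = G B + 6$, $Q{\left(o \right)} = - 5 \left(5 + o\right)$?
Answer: $-3605$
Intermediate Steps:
$Q{\left(o \right)} = -25 - 5 o$
$I{\left(G,B \right)} = 6 + B G$ ($I{\left(G,B \right)} = B G + 6 = 6 + B G$)
$H{\left(L \right)} = 35$ ($H{\left(L \right)} = \left(\left(6 - 12\right) - 1\right) \left(-25 - -20\right) = \left(\left(6 - 12\right) - 1\right) \left(-25 + 20\right) = \left(-6 - 1\right) \left(-5\right) = \left(-7\right) \left(-5\right) = 35$)
$H{\left(-12 \right)} \left(-103\right) = 35 \left(-103\right) = -3605$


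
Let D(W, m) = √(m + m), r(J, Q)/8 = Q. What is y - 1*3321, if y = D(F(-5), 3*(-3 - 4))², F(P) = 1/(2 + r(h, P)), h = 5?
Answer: -3363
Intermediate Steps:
r(J, Q) = 8*Q
F(P) = 1/(2 + 8*P)
D(W, m) = √2*√m (D(W, m) = √(2*m) = √2*√m)
y = -42 (y = (√2*√(3*(-3 - 4)))² = (√2*√(3*(-7)))² = (√2*√(-21))² = (√2*(I*√21))² = (I*√42)² = -42)
y - 1*3321 = -42 - 1*3321 = -42 - 3321 = -3363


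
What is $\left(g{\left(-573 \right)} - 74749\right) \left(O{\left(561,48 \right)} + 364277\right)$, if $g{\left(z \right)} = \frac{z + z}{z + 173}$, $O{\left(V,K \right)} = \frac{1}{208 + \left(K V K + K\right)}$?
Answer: $- \frac{7040148684197720427}{258560000} \approx -2.7228 \cdot 10^{10}$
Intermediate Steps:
$O{\left(V,K \right)} = \frac{1}{208 + K + V K^{2}}$ ($O{\left(V,K \right)} = \frac{1}{208 + \left(V K^{2} + K\right)} = \frac{1}{208 + \left(K + V K^{2}\right)} = \frac{1}{208 + K + V K^{2}}$)
$g{\left(z \right)} = \frac{2 z}{173 + z}$
$\left(g{\left(-573 \right)} - 74749\right) \left(O{\left(561,48 \right)} + 364277\right) = \left(2 \left(-573\right) \frac{1}{173 - 573} - 74749\right) \left(\frac{1}{208 + 48 + 561 \cdot 48^{2}} + 364277\right) = \left(2 \left(-573\right) \frac{1}{-400} - 74749\right) \left(\frac{1}{208 + 48 + 561 \cdot 2304} + 364277\right) = \left(2 \left(-573\right) \left(- \frac{1}{400}\right) - 74749\right) \left(\frac{1}{208 + 48 + 1292544} + 364277\right) = \left(\frac{573}{200} - 74749\right) \left(\frac{1}{1292800} + 364277\right) = - \frac{14949227 \left(\frac{1}{1292800} + 364277\right)}{200} = \left(- \frac{14949227}{200}\right) \frac{470937305601}{1292800} = - \frac{7040148684197720427}{258560000}$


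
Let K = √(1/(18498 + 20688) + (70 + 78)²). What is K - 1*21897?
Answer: -21897 + √3737169451330/13062 ≈ -21749.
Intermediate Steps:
K = √3737169451330/13062 (K = √(1/39186 + 148²) = √(1/39186 + 21904) = √(858330145/39186) = √3737169451330/13062 ≈ 148.00)
K - 1*21897 = √3737169451330/13062 - 1*21897 = √3737169451330/13062 - 21897 = -21897 + √3737169451330/13062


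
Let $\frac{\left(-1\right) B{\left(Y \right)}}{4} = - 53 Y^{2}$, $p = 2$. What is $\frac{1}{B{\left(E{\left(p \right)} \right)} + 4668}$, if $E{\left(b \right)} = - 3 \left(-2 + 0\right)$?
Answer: $\frac{1}{12300} \approx 8.1301 \cdot 10^{-5}$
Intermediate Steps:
$E{\left(b \right)} = 6$ ($E{\left(b \right)} = \left(-3\right) \left(-2\right) = 6$)
$B{\left(Y \right)} = 212 Y^{2}$ ($B{\left(Y \right)} = - 4 \left(- 53 Y^{2}\right) = 212 Y^{2}$)
$\frac{1}{B{\left(E{\left(p \right)} \right)} + 4668} = \frac{1}{212 \cdot 6^{2} + 4668} = \frac{1}{212 \cdot 36 + 4668} = \frac{1}{7632 + 4668} = \frac{1}{12300}$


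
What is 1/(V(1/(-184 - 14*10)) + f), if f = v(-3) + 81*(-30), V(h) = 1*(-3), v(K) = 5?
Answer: -1/2428 ≈ -0.00041186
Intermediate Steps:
V(h) = -3
f = -2425 (f = 5 + 81*(-30) = 5 - 2430 = -2425)
1/(V(1/(-184 - 14*10)) + f) = 1/(-3 - 2425) = 1/(-2428) = -1/2428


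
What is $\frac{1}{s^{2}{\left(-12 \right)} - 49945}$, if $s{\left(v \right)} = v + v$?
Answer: $- \frac{1}{49369} \approx -2.0256 \cdot 10^{-5}$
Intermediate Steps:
$s{\left(v \right)} = 2 v$
$\frac{1}{s^{2}{\left(-12 \right)} - 49945} = \frac{1}{\left(2 \left(-12\right)\right)^{2} - 49945} = \frac{1}{\left(-24\right)^{2} - 49945} = \frac{1}{576 - 49945} = \frac{1}{-49369} = - \frac{1}{49369}$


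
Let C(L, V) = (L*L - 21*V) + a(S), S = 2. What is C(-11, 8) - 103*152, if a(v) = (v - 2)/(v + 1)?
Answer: -15703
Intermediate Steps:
a(v) = (-2 + v)/(1 + v)
C(L, V) = L**2 - 21*V (C(L, V) = (L*L - 21*V) + (-2 + 2)/(1 + 2) = (L**2 - 21*V) + 0/3 = (L**2 - 21*V) + (1/3)*0 = (L**2 - 21*V) + 0 = L**2 - 21*V)
C(-11, 8) - 103*152 = ((-11)**2 - 21*8) - 103*152 = (121 - 168) - 15656 = -47 - 15656 = -15703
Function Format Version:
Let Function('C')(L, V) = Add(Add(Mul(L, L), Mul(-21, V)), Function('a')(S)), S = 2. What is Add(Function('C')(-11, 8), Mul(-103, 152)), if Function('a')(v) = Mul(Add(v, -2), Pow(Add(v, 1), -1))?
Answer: -15703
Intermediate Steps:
Function('a')(v) = Mul(Pow(Add(1, v), -1), Add(-2, v)) (Function('a')(v) = Mul(Add(-2, v), Pow(Add(1, v), -1)) = Mul(Pow(Add(1, v), -1), Add(-2, v)))
Function('C')(L, V) = Add(Pow(L, 2), Mul(-21, V)) (Function('C')(L, V) = Add(Add(Mul(L, L), Mul(-21, V)), Mul(Pow(Add(1, 2), -1), Add(-2, 2))) = Add(Add(Pow(L, 2), Mul(-21, V)), Mul(Pow(3, -1), 0)) = Add(Add(Pow(L, 2), Mul(-21, V)), Mul(Rational(1, 3), 0)) = Add(Add(Pow(L, 2), Mul(-21, V)), 0) = Add(Pow(L, 2), Mul(-21, V)))
Add(Function('C')(-11, 8), Mul(-103, 152)) = Add(Add(Pow(-11, 2), Mul(-21, 8)), Mul(-103, 152)) = Add(Add(121, -168), -15656) = Add(-47, -15656) = -15703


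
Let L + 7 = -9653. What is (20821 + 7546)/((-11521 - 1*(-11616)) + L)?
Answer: -28367/9565 ≈ -2.9657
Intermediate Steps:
L = -9660 (L = -7 - 9653 = -9660)
(20821 + 7546)/((-11521 - 1*(-11616)) + L) = (20821 + 7546)/((-11521 - 1*(-11616)) - 9660) = 28367/((-11521 + 11616) - 9660) = 28367/(95 - 9660) = 28367/(-9565) = 28367*(-1/9565) = -28367/9565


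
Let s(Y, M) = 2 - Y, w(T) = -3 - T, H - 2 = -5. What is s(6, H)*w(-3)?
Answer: 0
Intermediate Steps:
H = -3 (H = 2 - 5 = -3)
s(6, H)*w(-3) = (2 - 1*6)*(-3 - 1*(-3)) = (2 - 6)*(-3 + 3) = -4*0 = 0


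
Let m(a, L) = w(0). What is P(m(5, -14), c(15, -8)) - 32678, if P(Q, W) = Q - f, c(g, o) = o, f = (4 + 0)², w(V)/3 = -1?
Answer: -32697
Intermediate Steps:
w(V) = -3 (w(V) = 3*(-1) = -3)
m(a, L) = -3
f = 16 (f = 4² = 16)
P(Q, W) = -16 + Q (P(Q, W) = Q - 1*16 = Q - 16 = -16 + Q)
P(m(5, -14), c(15, -8)) - 32678 = (-16 - 3) - 32678 = -19 - 32678 = -32697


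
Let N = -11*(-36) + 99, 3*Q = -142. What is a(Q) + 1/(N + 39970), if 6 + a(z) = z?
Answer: -6474397/121395 ≈ -53.333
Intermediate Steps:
Q = -142/3 (Q = (⅓)*(-142) = -142/3 ≈ -47.333)
a(z) = -6 + z
N = 495 (N = 396 + 99 = 495)
a(Q) + 1/(N + 39970) = (-6 - 142/3) + 1/(495 + 39970) = -160/3 + 1/40465 = -6474397/121395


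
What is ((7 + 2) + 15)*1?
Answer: 24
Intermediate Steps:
((7 + 2) + 15)*1 = (9 + 15)*1 = 24*1 = 24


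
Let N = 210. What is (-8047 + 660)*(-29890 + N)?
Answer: 219246160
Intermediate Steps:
(-8047 + 660)*(-29890 + N) = (-8047 + 660)*(-29890 + 210) = -7387*(-29680) = 219246160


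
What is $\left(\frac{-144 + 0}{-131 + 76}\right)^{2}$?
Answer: $\frac{20736}{3025} \approx 6.8549$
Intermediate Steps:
$\left(\frac{-144 + 0}{-131 + 76}\right)^{2} = \left(- \frac{144}{-55}\right)^{2} = \left(\left(-144\right) \left(- \frac{1}{55}\right)\right)^{2} = \left(\frac{144}{55}\right)^{2} = \frac{20736}{3025}$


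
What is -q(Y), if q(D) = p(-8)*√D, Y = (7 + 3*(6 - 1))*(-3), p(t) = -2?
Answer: 2*I*√66 ≈ 16.248*I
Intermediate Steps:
Y = -66 (Y = (7 + 3*5)*(-3) = (7 + 15)*(-3) = 22*(-3) = -66)
q(D) = -2*√D
-q(Y) = -(-2)*√(-66) = -(-2)*I*√66 = 2*I*√66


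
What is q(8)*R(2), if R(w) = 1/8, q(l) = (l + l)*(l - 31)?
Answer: -46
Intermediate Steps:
q(l) = 2*l*(-31 + l) (q(l) = (2*l)*(-31 + l) = 2*l*(-31 + l))
R(w) = ⅛
q(8)*R(2) = (2*8*(-31 + 8))*(⅛) = (2*8*(-23))*(⅛) = -368*⅛ = -46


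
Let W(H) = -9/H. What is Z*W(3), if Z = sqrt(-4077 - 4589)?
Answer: -3*I*sqrt(8666) ≈ -279.27*I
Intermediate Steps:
Z = I*sqrt(8666) (Z = sqrt(-8666) = I*sqrt(8666) ≈ 93.091*I)
Z*W(3) = (I*sqrt(8666))*(-9/3) = (I*sqrt(8666))*(-9*1/3) = (I*sqrt(8666))*(-3) = -3*I*sqrt(8666)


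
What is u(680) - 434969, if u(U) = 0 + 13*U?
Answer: -426129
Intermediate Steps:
u(U) = 13*U
u(680) - 434969 = 13*680 - 434969 = 8840 - 434969 = -426129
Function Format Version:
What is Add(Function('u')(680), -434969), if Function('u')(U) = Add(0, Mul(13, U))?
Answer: -426129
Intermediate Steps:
Function('u')(U) = Mul(13, U)
Add(Function('u')(680), -434969) = Add(Mul(13, 680), -434969) = Add(8840, -434969) = -426129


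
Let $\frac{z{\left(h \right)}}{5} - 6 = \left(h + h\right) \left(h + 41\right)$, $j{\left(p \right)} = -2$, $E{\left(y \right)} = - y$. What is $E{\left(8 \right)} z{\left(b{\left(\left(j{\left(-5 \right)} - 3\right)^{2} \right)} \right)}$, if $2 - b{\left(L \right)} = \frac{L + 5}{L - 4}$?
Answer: $- \frac{104880}{49} \approx -2140.4$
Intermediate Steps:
$b{\left(L \right)} = 2 - \frac{5 + L}{-4 + L}$ ($b{\left(L \right)} = 2 - \frac{L + 5}{L - 4} = 2 - \frac{5 + L}{-4 + L}$)
$z{\left(h \right)} = 30 + 10 h \left(41 + h\right)$ ($z{\left(h \right)} = 30 + 5 \left(h + h\right) \left(h + 41\right) = 30 + 5 \cdot 2 h \left(41 + h\right) = 30 + 10 h \left(41 + h\right)$)
$E{\left(8 \right)} z{\left(b{\left(\left(j{\left(-5 \right)} - 3\right)^{2} \right)} \right)} = \left(-1\right) 8 \left(30 + 10 \left(\frac{-13 + \left(-2 - 3\right)^{2}}{-4 + \left(-2 - 3\right)^{2}}\right)^{2} + 410 \frac{-13 + \left(-2 - 3\right)^{2}}{-4 + \left(-2 - 3\right)^{2}}\right) = - 8 \left(30 + 10 \left(\frac{-13 + \left(-5\right)^{2}}{-4 + \left(-5\right)^{2}}\right)^{2} + 410 \frac{-13 + \left(-5\right)^{2}}{-4 + \left(-5\right)^{2}}\right) = - 8 \left(30 + 10 \left(\frac{-13 + 25}{-4 + 25}\right)^{2} + 410 \frac{-13 + 25}{-4 + 25}\right) = - 8 \left(30 + 10 \left(\frac{1}{21} \cdot 12\right)^{2} + 410 \cdot \frac{1}{21} \cdot 12\right) = - 8 \left(30 + 10 \left(\frac{4}{7}\right)^{2} + 410 \cdot \frac{4}{7}\right) = - 8 \left(30 + 10 \cdot \frac{16}{49} + \frac{1640}{7}\right) = - 8 \left(30 + \frac{160}{49} + \frac{1640}{7}\right) = \left(-8\right) \frac{13110}{49} = - \frac{104880}{49}$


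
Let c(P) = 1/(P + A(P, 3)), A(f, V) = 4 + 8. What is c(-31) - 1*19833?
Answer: -376828/19 ≈ -19833.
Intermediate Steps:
A(f, V) = 12
c(P) = 1/(12 + P) (c(P) = 1/(P + 12) = 1/(12 + P))
c(-31) - 1*19833 = 1/(12 - 31) - 1*19833 = 1/(-19) - 19833 = -1/19 - 19833 = -376828/19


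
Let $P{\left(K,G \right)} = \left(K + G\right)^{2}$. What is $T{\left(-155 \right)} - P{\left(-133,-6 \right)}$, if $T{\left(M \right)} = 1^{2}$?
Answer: $-19320$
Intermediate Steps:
$P{\left(K,G \right)} = \left(G + K\right)^{2}$
$T{\left(M \right)} = 1$
$T{\left(-155 \right)} - P{\left(-133,-6 \right)} = 1 - \left(-6 - 133\right)^{2} = 1 - \left(-139\right)^{2} = 1 - 19321 = -19320$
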